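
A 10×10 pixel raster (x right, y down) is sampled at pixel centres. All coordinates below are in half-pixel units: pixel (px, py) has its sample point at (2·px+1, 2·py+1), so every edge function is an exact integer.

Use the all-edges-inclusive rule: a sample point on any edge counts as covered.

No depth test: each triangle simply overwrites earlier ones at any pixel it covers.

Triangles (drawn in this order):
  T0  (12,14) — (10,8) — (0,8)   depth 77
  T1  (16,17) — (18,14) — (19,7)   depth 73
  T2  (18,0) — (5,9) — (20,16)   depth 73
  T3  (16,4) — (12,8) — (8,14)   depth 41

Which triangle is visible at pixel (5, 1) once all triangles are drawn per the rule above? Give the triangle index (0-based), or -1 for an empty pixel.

T0:
  2·area = 60  (B↔C swapped to make it positive)
  edge (12, 14)→(0, 8): d=(-12,-6) inclusive
  edge (0, 8)→(10, 8): d=(10,0) inclusive
  edge (10, 8)→(12, 14): d=(2,6) inclusive
    (4,2)@(9, 5): e=[90,-30,0] → .  [on edge]
    (1,4)@(3, 9): e=[6,10,44] → X
    (2,4)@(5, 9): e=[18,10,32] → X
    (3,4)@(7, 9): e=[30,10,20] → X
    (4,4)@(9, 9): e=[42,10,8] → X
    (5,4)@(11, 9): e=[54,10,-4] → .
    (1,5)@(3, 11): e=[-18,30,48] → .
    (2,5)@(5, 11): e=[-6,30,36] → .
    (3,5)@(7, 11): e=[6,30,24] → X
    (5,5)@(11, 11): e=[30,30,0] → X  [on edge]
    (6,5)@(13, 11): e=[42,30,-12] → .
    (3,6)@(7, 13): e=[-18,50,28] → .
    (6,8)@(13, 17): e=[-30,90,0] → .  [on edge]
  covered (8 px):
    . . . . . . . . . .
    . . . . . . . . . .
    . . . . . . . . . .
    . . . . . . . . . .
    . X X X X . . . . .
    . . . X X X . . . .
    . . . . . X . . . .
    . . . . . . . . . .
    . . . . . . . . . .
    . . . . . . . . . .
T1:
  2·area = 11  (B↔C swapped to make it positive)
  edge (16, 17)→(19, 7): d=(3,-10) inclusive
  edge (19, 7)→(18, 14): d=(-1,7) inclusive
  edge (18, 14)→(16, 17): d=(-2,3) inclusive
    (9,3)@(19, 7): e=[0,0,11] → X  [on edge]
    (9,4)@(19, 9): e=[6,-2,7] → .
    (8,7)@(17, 15): e=[4,6,1] → X
    (9,7)@(19, 15): e=[24,-8,-5] → .
    (8,8)@(17, 17): e=[10,4,-3] → .
  covered (2 px):
    . . . . . . . . . .
    . . . . . . . . . .
    . . . . . . . . . .
    . . . . . . . . . X
    . . . . . . . . . .
    . . . . . . . . . .
    . . . . . . . . . .
    . . . . . . . . X .
    . . . . . . . . . .
    . . . . . . . . . .
T2:
  2·area = 226  (B↔C swapped to make it positive)
  edge (18, 0)→(20, 16): d=(2,16) inclusive
  edge (20, 16)→(5, 9): d=(-15,-7) inclusive
  edge (5, 9)→(18, 0): d=(13,-9) inclusive
    (8,0)@(17, 1): e=[18,204,4] → X
    (9,0)@(19, 1): e=[-14,218,22] → .
    (7,1)@(15, 3): e=[54,160,12] → X
    (9,1)@(19, 3): e=[-10,188,48] → .
    (5,2)@(11, 5): e=[122,102,2] → X
    (6,2)@(13, 5): e=[90,116,20] → X
    (9,2)@(19, 5): e=[-6,158,74] → .
    (4,3)@(9, 7): e=[158,58,10] → X
    (9,3)@(19, 7): e=[-2,128,100] → .
    (2,4)@(5, 9): e=[226,0,0] → X  [on edge]
    (3,4)@(7, 9): e=[194,14,18] → X
    (9,4)@(19, 9): e=[2,98,126] → X
  covered (29 px):
    . . . . . . . . X .
    . . . . . . . X X .
    . . . . . X X X X .
    . . . . X X X X X .
    . . X X X X X X X X
    . . . . . X X X X X
    . . . . . . . X X X
    . . . . . . . . . X
    . . . . . . . . . .
    . . . . . . . . . .
T3:
  2·area = 8  (B↔C swapped to make it positive)
  edge (16, 4)→(8, 14): d=(-8,10) inclusive
  edge (8, 14)→(12, 8): d=(4,-6) inclusive
  edge (12, 8)→(16, 4): d=(4,-4) inclusive
    (9,0)@(19, 1): e=[-6,14,0] → .  [on edge]
    (8,1)@(17, 3): e=[-2,10,0] → .  [on edge]
    (7,2)@(15, 5): e=[2,6,0] → X  [on edge]
    (8,2)@(17, 5): e=[-18,18,8] → .
    (6,3)@(13, 7): e=[6,2,0] → X  [on edge]
    (7,3)@(15, 7): e=[-14,14,8] → .
    (5,4)@(11, 9): e=[10,-2,0] → .  [on edge]
    (6,4)@(13, 9): e=[-10,10,8] → .
    (4,5)@(9, 11): e=[14,-6,0] → .  [on edge]
    (3,6)@(7, 13): e=[18,-10,0] → .  [on edge]
    (2,7)@(5, 15): e=[22,-14,0] → .  [on edge]
    (1,8)@(3, 17): e=[26,-18,0] → .  [on edge]
    (0,9)@(1, 19): e=[30,-22,0] → .  [on edge]
  covered (2 px):
    . . . . . . . . . .
    . . . . . . . . . .
    . . . . . . . X . .
    . . . . . . X . . .
    . . . . . . . . . .
    . . . . . . . . . .
    . . . . . . . . . .
    . . . . . . . . . .
    . . . . . . . . . .
    . . . . . . . . . .

Z-buffer (winner per pixel, '.' = empty):
  . . . . . . . . 2 .
  . . . . . . . 2 2 .
  . . . . . 2 2 3 2 .
  . . . . 2 2 3 2 2 1
  . 0 2 2 2 2 2 2 2 2
  . . . 0 0 2 2 2 2 2
  . . . . . 0 . 2 2 2
  . . . . . . . . 1 2
  . . . . . . . . . .
  . . . . . . . . . .

Final: -1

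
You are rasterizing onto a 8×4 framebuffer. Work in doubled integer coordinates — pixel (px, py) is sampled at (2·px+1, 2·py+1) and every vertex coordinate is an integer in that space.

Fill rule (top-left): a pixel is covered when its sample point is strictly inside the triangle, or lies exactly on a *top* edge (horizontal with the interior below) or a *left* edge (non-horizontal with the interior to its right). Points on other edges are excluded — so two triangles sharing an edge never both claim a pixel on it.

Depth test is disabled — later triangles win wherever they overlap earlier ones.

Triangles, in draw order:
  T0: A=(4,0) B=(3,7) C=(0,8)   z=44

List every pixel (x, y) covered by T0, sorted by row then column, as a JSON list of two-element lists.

T0:
  2·area = 20
  edge (4, 0)→(3, 7): d=(-1,7) right/bottom  bias=-1
  edge (3, 7)→(0, 8): d=(-3,1) right/bottom  bias=-1
  edge (0, 8)→(4, 0): d=(4,-8) top-left  bias=+0
    (1,1)@(3, 3): e=[4,12,4] → █
    (2,1)@(5, 3): e=[-10,10,20] → ·
    (7,1)@(15, 3): e=[-80,0,100] → ·  [on edge]
    (1,2)@(3, 5): e=[2,6,12] → █
    (2,2)@(5, 5): e=[-12,4,28] → ·
    (4,2)@(9, 5): e=[-40,0,60] → ·  [on edge]
    (0,3)@(1, 7): e=[14,2,4] → █
    (1,3)@(3, 7): e=[0,0,20] → ·  [on edge]
  covered (3 px):
    · · · · · · · ·
    · █ · · · · · ·
    · █ · · · · · ·
    █ · · · · · · ·

Result: [[1,1],[1,2],[0,3]]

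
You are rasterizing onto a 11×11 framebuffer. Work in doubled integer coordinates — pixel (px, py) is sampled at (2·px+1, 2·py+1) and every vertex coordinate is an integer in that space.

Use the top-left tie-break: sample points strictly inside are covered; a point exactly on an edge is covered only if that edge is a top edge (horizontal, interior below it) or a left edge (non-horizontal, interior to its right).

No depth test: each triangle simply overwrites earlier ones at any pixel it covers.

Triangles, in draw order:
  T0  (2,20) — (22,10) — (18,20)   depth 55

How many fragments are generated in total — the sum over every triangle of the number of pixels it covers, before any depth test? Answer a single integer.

T0:
  2·area = 160
  edge (2, 20)→(22, 10): d=(20,-10) top-left  bias=+0
  edge (22, 10)→(18, 20): d=(-4,10) right/bottom  bias=-1
  edge (18, 20)→(2, 20): d=(-16,0) right/bottom  bias=-1
    (10,5)@(21, 11): e=[10,6,144] → #
    (8,6)@(17, 13): e=[10,38,112] → #
    (9,6)@(19, 13): e=[30,18,112] → #
    (10,6)@(21, 13): e=[50,-2,112] → ·
    (6,7)@(13, 15): e=[10,70,80] → #
    (7,7)@(15, 15): e=[30,50,80] → #
    (10,7)@(21, 15): e=[90,-10,80] → ·
    (4,8)@(9, 17): e=[10,102,48] → #
    (5,8)@(11, 17): e=[30,82,48] → #
    (10,8)@(21, 17): e=[130,-18,48] → ·
    (2,9)@(5, 19): e=[10,134,16] → #
    (3,9)@(7, 19): e=[30,114,16] → #
  covered (20 px):
    · · · · · · · · · · ·
    · · · · · · · · · · ·
    · · · · · · · · · · ·
    · · · · · · · · · · ·
    · · · · · · · · · · ·
    · · · · · · · · · · #
    · · · · · · · · # # ·
    · · · · · · # # # # ·
    · · · · # # # # # # ·
    · · # # # # # # # · ·
    · · · · · · · · · · ·

Result: 20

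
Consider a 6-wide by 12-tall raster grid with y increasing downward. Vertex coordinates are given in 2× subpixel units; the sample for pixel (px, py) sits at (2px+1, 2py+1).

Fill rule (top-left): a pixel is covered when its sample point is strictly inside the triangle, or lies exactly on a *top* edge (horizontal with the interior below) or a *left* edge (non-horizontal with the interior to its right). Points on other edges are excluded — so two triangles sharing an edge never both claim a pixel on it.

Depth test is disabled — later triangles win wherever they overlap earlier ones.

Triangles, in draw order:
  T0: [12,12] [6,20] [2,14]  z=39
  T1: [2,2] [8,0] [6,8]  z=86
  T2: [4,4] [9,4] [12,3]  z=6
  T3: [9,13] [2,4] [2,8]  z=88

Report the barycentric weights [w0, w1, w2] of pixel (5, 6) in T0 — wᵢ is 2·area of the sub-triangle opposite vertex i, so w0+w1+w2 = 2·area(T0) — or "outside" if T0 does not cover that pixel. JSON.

T0:
  2·area = 68
  edge (12, 12)→(6, 20): d=(-6,8) right/bottom  bias=-1
  edge (6, 20)→(2, 14): d=(-4,-6) top-left  bias=+0
  edge (2, 14)→(12, 12): d=(10,-2) top-left  bias=+0
    (3,6)@(7, 13): e=[34,34,0] → █  [on edge]
    (4,6)@(9, 13): e=[18,46,4] → █
    (5,6)@(11, 13): e=[2,58,8] → █
    (1,7)@(3, 15): e=[54,2,12] → █
    (2,7)@(5, 15): e=[38,14,16] → █
    (5,7)@(11, 15): e=[-10,50,28] → ·
    (1,8)@(3, 17): e=[42,-6,32] → ·
    (2,8)@(5, 17): e=[26,6,36] → █
    (4,8)@(9, 17): e=[-6,30,44] → ·
    (2,9)@(5, 19): e=[14,-2,56] → ·
    (3,9)@(7, 19): e=[-2,10,60] → ·
  covered (9 px):
    · · · · · ·
    · · · · · ·
    · · · · · ·
    · · · · · ·
    · · · · · ·
    · · · · · ·
    · · · █ █ █
    · █ █ █ █ ·
    · · █ █ · ·
    · · · · · ·
    · · · · · ·
    · · · · · ·
T1:
  2·area = 44
  edge (2, 2)→(8, 0): d=(6,-2) top-left  bias=+0
  edge (8, 0)→(6, 8): d=(-2,8) right/bottom  bias=-1
  edge (6, 8)→(2, 2): d=(-4,-6) top-left  bias=+0
    (2,0)@(5, 1): e=[0,22,22] → █  [on edge]
    (3,0)@(7, 1): e=[4,6,34] → █
    (4,0)@(9, 1): e=[8,-10,46] → ·
    (1,1)@(3, 3): e=[8,34,2] → █
    (4,1)@(9, 3): e=[20,-14,38] → ·
    (1,2)@(3, 5): e=[20,30,-6] → ·
    (2,2)@(5, 5): e=[24,14,6] → █
    (3,2)@(7, 5): e=[28,-2,18] → ·
    (2,3)@(5, 7): e=[36,10,-2] → ·
  covered (6 px):
    · · █ █ · ·
    · █ █ █ · ·
    · · █ · · ·
    · · · · · ·
    · · · · · ·
    · · · · · ·
    · · · · · ·
    · · · · · ·
    · · · · · ·
    · · · · · ·
    · · · · · ·
    · · · · · ·
T2:
  2·area = 5  (B↔C swapped to make it positive)
  edge (4, 4)→(12, 3): d=(8,-1) top-left  bias=+0
  edge (12, 3)→(9, 4): d=(-3,1) right/bottom  bias=-1
  edge (9, 4)→(4, 4): d=(-5,0) right/bottom  bias=-1
  covered (0 px):
    · · · · · ·
    · · · · · ·
    · · · · · ·
    · · · · · ·
    · · · · · ·
    · · · · · ·
    · · · · · ·
    · · · · · ·
    · · · · · ·
    · · · · · ·
    · · · · · ·
    · · · · · ·
T3:
  2·area = 28  (B↔C swapped to make it positive)
  edge (9, 13)→(2, 8): d=(-7,-5) top-left  bias=+0
  edge (2, 8)→(2, 4): d=(0,-4) top-left  bias=+0
  edge (2, 4)→(9, 13): d=(7,9) right/bottom  bias=-1
    (1,3)@(3, 7): e=[12,4,12] → █
    (2,3)@(5, 7): e=[22,12,-6] → ·
    (1,4)@(3, 9): e=[-2,4,26] → ·
    (2,4)@(5, 9): e=[8,12,8] → █
    (3,4)@(7, 9): e=[18,20,-10] → ·
    (2,5)@(5, 11): e=[-6,12,22] → ·
    (3,5)@(7, 11): e=[4,20,4] → █
    (4,5)@(9, 11): e=[14,28,-14] → ·
    (3,6)@(7, 13): e=[-10,20,18] → ·
    (4,6)@(9, 13): e=[0,28,0] → ·  [on edge]
  covered (3 px):
    · · · · · ·
    · · · · · ·
    · · · · · ·
    · █ · · · ·
    · · █ · · ·
    · · · █ · ·
    · · · · · ·
    · · · · · ·
    · · · · · ·
    · · · · · ·
    · · · · · ·
    · · · · · ·

Result: [58,8,2]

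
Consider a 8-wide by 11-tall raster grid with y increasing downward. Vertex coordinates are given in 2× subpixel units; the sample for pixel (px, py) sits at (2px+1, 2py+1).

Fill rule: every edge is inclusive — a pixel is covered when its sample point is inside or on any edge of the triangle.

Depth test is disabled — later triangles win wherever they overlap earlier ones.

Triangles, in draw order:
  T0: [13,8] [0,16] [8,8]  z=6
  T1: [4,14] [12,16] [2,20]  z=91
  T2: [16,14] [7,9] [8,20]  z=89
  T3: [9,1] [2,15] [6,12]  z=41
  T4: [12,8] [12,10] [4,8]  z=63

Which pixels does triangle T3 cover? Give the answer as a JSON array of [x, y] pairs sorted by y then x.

T0:
  2·area = 40
  edge (13, 8)→(0, 16): d=(-13,8) inclusive
  edge (0, 16)→(8, 8): d=(8,-8) inclusive
  edge (8, 8)→(13, 8): d=(5,0) inclusive
    (7,0)@(15, 1): e=[75,0,-35] → ·  [on edge]
    (6,1)@(13, 3): e=[65,0,-25] → ·  [on edge]
    (5,2)@(11, 5): e=[55,0,-15] → ·  [on edge]
    (4,3)@(9, 7): e=[45,0,-5] → ·  [on edge]
    (3,4)@(7, 9): e=[35,0,5] → █  [on edge]
    (4,4)@(9, 9): e=[19,16,5] → █
    (5,4)@(11, 9): e=[3,32,5] → █
    (6,4)@(13, 9): e=[-13,48,5] → ·
    (2,5)@(5, 11): e=[25,0,15] → █  [on edge]
    (4,5)@(9, 11): e=[-7,32,15] → ·
    (5,5)@(11, 11): e=[-23,48,15] → ·
    (1,6)@(3, 13): e=[15,0,25] → █  [on edge]
    (0,7)@(1, 15): e=[5,0,35] → █  [on edge]
  covered (7 px):
    · · · · · · · ·
    · · · · · · · ·
    · · · · · · · ·
    · · · · · · · ·
    · · · █ █ █ · ·
    · · █ █ · · · ·
    · █ · · · · · ·
    █ · · · · · · ·
    · · · · · · · ·
    · · · · · · · ·
    · · · · · · · ·
T1:
  2·area = 52
  edge (4, 14)→(12, 16): d=(8,2) inclusive
  edge (12, 16)→(2, 20): d=(-10,4) inclusive
  edge (2, 20)→(4, 14): d=(2,-6) inclusive
    (3,2)@(7, 5): e=[-78,130,0] → ·  [on edge]
    (2,5)@(5, 11): e=[-26,78,0] → ·  [on edge]
    (2,7)@(5, 15): e=[6,38,8] → █
    (3,7)@(7, 15): e=[2,30,20] → █
    (4,7)@(9, 15): e=[-2,22,32] → ·
    (1,8)@(3, 17): e=[26,26,0] → █  [on edge]
    (4,8)@(9, 17): e=[14,2,36] → █
    (5,8)@(11, 17): e=[10,-6,48] → ·
    (1,9)@(3, 19): e=[42,6,4] → █
    (2,9)@(5, 19): e=[38,-2,16] → ·
    (3,9)@(7, 19): e=[34,-10,28] → ·
    (4,9)@(9, 19): e=[30,-18,40] → ·
  covered (7 px):
    · · · · · · · ·
    · · · · · · · ·
    · · · · · · · ·
    · · · · · · · ·
    · · · · · · · ·
    · · · · · · · ·
    · · · · · · · ·
    · · █ █ · · · ·
    · █ █ █ █ · · ·
    · █ · · · · · ·
    · · · · · · · ·
T2:
  2·area = 94  (B↔C swapped to make it positive)
  edge (16, 14)→(8, 20): d=(-8,6) inclusive
  edge (8, 20)→(7, 9): d=(-1,-11) inclusive
  edge (7, 9)→(16, 14): d=(9,5) inclusive
    (3,4)@(7, 9): e=[94,0,0] → █  [on edge]
    (4,4)@(9, 9): e=[82,22,-10] → ·
    (3,5)@(7, 11): e=[78,-2,18] → ·
    (4,5)@(9, 11): e=[66,20,8] → █
    (5,5)@(11, 11): e=[54,42,-2] → ·
    (4,6)@(9, 13): e=[50,18,26] → █
    (5,6)@(11, 13): e=[38,40,16] → █
    (6,6)@(13, 13): e=[26,62,6] → █
    (7,6)@(15, 13): e=[14,84,-4] → ·
    (4,7)@(9, 15): e=[34,16,44] → █
    (7,7)@(15, 15): e=[-2,82,14] → ·
    (4,8)@(9, 17): e=[18,14,62] → █
  covered (11 px):
    · · · · · · · ·
    · · · · · · · ·
    · · · · · · · ·
    · · · · · · · ·
    · · · █ · · · ·
    · · · · █ · · ·
    · · · · █ █ █ ·
    · · · · █ █ █ ·
    · · · · █ █ · ·
    · · · · █ · · ·
    · · · · · · · ·
T3:
  2·area = 35  (B↔C swapped to make it positive)
  edge (9, 1)→(6, 12): d=(-3,11) inclusive
  edge (6, 12)→(2, 15): d=(-4,3) inclusive
  edge (2, 15)→(9, 1): d=(7,-14) inclusive
    (4,0)@(9, 1): e=[0,35,0] → █  [on edge]
    (5,0)@(11, 1): e=[-22,29,28] → ·
    (4,1)@(9, 3): e=[-6,27,14] → ·
    (3,2)@(7, 5): e=[10,25,0] → █  [on edge]
    (4,2)@(9, 5): e=[-12,19,28] → ·
    (3,3)@(7, 7): e=[4,17,14] → █
    (4,3)@(9, 7): e=[-18,11,42] → ·
    (2,4)@(5, 9): e=[20,15,0] → █  [on edge]
    (3,4)@(7, 9): e=[-2,9,28] → ·
    (2,5)@(5, 11): e=[14,7,14] → █
    (3,5)@(7, 11): e=[-8,1,42] → ·
    (1,6)@(3, 13): e=[30,5,0] → █  [on edge]
    (0,8)@(1, 17): e=[40,-5,0] → ·  [on edge]
  covered (6 px):
    · · · · █ · · ·
    · · · · · · · ·
    · · · █ · · · ·
    · · · █ · · · ·
    · · █ · · · · ·
    · · █ · · · · ·
    · █ · · · · · ·
    · · · · · · · ·
    · · · · · · · ·
    · · · · · · · ·
    · · · · · · · ·
T4:
  2·area = 16
  edge (12, 8)→(12, 10): d=(0,2) inclusive
  edge (12, 10)→(4, 8): d=(-8,-2) inclusive
  edge (4, 8)→(12, 8): d=(8,0) inclusive
    (4,4)@(9, 9): e=[6,2,8] → █
    (5,4)@(11, 9): e=[2,6,8] → █
    (6,4)@(13, 9): e=[-2,10,8] → ·
    (4,5)@(9, 11): e=[6,-14,24] → ·
    (5,5)@(11, 11): e=[2,-10,24] → ·
  covered (2 px):
    · · · · · · · ·
    · · · · · · · ·
    · · · · · · · ·
    · · · · · · · ·
    · · · · █ █ · ·
    · · · · · · · ·
    · · · · · · · ·
    · · · · · · · ·
    · · · · · · · ·
    · · · · · · · ·
    · · · · · · · ·

Answer: [[4,0],[3,2],[3,3],[2,4],[2,5],[1,6]]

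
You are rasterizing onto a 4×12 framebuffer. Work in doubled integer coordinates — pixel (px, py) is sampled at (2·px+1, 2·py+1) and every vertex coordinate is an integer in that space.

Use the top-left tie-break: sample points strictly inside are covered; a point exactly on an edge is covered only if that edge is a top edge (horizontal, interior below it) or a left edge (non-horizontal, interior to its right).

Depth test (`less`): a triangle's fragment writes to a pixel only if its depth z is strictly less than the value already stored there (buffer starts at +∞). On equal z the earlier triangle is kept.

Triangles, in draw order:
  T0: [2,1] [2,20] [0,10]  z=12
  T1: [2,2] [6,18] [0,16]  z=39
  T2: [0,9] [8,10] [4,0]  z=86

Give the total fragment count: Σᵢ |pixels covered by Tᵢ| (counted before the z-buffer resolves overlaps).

T0:
  2·area = 38
  edge (2, 1)→(2, 20): d=(0,19) right/bottom  bias=-1
  edge (2, 20)→(0, 10): d=(-2,-10) top-left  bias=+0
  edge (0, 10)→(2, 1): d=(2,-9) top-left  bias=+0
    (0,3)@(1, 7): e=[19,16,3] → #
    (1,3)@(3, 7): e=[-19,36,21] → ·
    (0,4)@(1, 9): e=[19,12,7] → #
    (1,4)@(3, 9): e=[-19,32,25] → ·
    (0,5)@(1, 11): e=[19,8,11] → #
    (1,5)@(3, 11): e=[-19,28,29] → ·
    (0,6)@(1, 13): e=[19,4,15] → #
    (1,6)@(3, 13): e=[-19,24,33] → ·
    (0,7)@(1, 15): e=[19,0,19] → #  [on edge]
    (1,7)@(3, 15): e=[-19,20,37] → ·
    (0,8)@(1, 17): e=[19,-4,23] → ·
  covered (5 px):
    · · · ·
    · · · ·
    · · · ·
    # · · ·
    # · · ·
    # · · ·
    # · · ·
    # · · ·
    · · · ·
    · · · ·
    · · · ·
    · · · ·
T1:
  2·area = 88
  edge (2, 2)→(6, 18): d=(4,16) right/bottom  bias=-1
  edge (6, 18)→(0, 16): d=(-6,-2) top-left  bias=+0
  edge (0, 16)→(2, 2): d=(2,-14) top-left  bias=+0
    (1,3)@(3, 7): e=[4,60,24] → #
    (2,3)@(5, 7): e=[-28,64,52] → ·
    (0,4)@(1, 9): e=[44,44,0] → #  [on edge]
    (2,4)@(5, 9): e=[-20,52,56] → ·
    (0,5)@(1, 11): e=[52,32,4] → #
    (2,5)@(5, 11): e=[-12,40,60] → ·
    (0,6)@(1, 13): e=[60,20,8] → #
    (2,6)@(5, 13): e=[-4,28,64] → ·
    (0,7)@(1, 15): e=[68,8,12] → #
    (2,7)@(5, 15): e=[4,16,68] → #
    (3,7)@(7, 15): e=[-28,20,96] → ·
    (0,8)@(1, 17): e=[76,-4,16] → ·
    (1,8)@(3, 17): e=[44,0,44] → #  [on edge]
  covered (12 px):
    · · · ·
    · · · ·
    · · · ·
    · # · ·
    # # · ·
    # # · ·
    # # · ·
    # # # ·
    · # # ·
    · · · ·
    · · · ·
    · · · ·
T2:
  2·area = 76  (B↔C swapped to make it positive)
  edge (0, 9)→(4, 0): d=(4,-9) top-left  bias=+0
  edge (4, 0)→(8, 10): d=(4,10) right/bottom  bias=-1
  edge (8, 10)→(0, 9): d=(-8,-1) top-left  bias=+0
    (1,1)@(3, 3): e=[3,22,51] → #
    (2,1)@(5, 3): e=[21,2,53] → #
    (3,1)@(7, 3): e=[39,-18,55] → ·
    (1,2)@(3, 5): e=[11,30,35] → #
    (3,2)@(7, 5): e=[47,-10,39] → ·
    (0,3)@(1, 7): e=[1,58,17] → #
    (3,3)@(7, 7): e=[55,-2,23] → ·
    (0,4)@(1, 9): e=[9,66,1] → #
    (3,4)@(7, 9): e=[63,6,7] → #
    (0,5)@(1, 11): e=[17,74,-15] → ·
    (1,5)@(3, 11): e=[35,54,-13] → ·
    (2,5)@(5, 11): e=[53,34,-11] → ·
  covered (11 px):
    · · · ·
    · # # ·
    · # # ·
    # # # ·
    # # # #
    · · · ·
    · · · ·
    · · · ·
    · · · ·
    · · · ·
    · · · ·
    · · · ·

Result: 28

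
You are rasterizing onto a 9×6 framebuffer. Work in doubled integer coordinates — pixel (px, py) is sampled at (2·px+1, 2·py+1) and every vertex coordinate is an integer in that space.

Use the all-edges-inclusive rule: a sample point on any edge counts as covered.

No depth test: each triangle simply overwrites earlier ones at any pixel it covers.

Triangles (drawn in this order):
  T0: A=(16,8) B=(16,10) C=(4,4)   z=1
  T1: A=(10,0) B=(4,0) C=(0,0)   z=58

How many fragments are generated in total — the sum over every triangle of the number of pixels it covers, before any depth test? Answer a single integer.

T0:
  2·area = 24
  edge (16, 8)→(16, 10): d=(0,2) inclusive
  edge (16, 10)→(4, 4): d=(-12,-6) inclusive
  edge (4, 4)→(16, 8): d=(12,4) inclusive
    (0,1)@(1, 3): e=[30,-6,0] → .  [on edge]
    (3,2)@(7, 5): e=[18,6,0] → X  [on edge]
    (4,2)@(9, 5): e=[14,18,-8] → .
    (3,3)@(7, 7): e=[18,-18,24] → .
    (5,3)@(11, 7): e=[10,6,8] → X
    (6,3)@(13, 7): e=[6,18,0] → X  [on edge]
    (7,3)@(15, 7): e=[2,30,-8] → .
    (5,4)@(11, 9): e=[10,-18,32] → .
    (6,4)@(13, 9): e=[6,-6,24] → .
    (7,4)@(15, 9): e=[2,6,16] → X
    (8,4)@(17, 9): e=[-2,18,8] → .
    (7,5)@(15, 11): e=[2,-18,40] → .
  covered (4 px):
    . . . . . . . . .
    . . . . . . . . .
    . . . X . . . . .
    . . . . . X X . .
    . . . . . . . X .
    . . . . . . . . .
T1:
  degenerate (2·area = 0) — covers nothing

Answer: 4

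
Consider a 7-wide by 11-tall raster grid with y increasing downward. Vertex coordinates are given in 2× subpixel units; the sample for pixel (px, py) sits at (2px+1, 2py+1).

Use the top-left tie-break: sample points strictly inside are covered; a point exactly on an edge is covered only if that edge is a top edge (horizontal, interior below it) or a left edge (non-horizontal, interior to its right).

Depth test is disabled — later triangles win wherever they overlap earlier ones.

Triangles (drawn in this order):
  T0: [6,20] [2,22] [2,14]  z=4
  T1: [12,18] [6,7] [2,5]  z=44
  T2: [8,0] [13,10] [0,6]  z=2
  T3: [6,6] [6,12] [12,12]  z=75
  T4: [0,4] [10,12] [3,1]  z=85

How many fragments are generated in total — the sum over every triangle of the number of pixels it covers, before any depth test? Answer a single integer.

T0:
  2·area = 32
  edge (6, 20)→(2, 22): d=(-4,2) right/bottom  bias=-1
  edge (2, 22)→(2, 14): d=(0,-8) top-left  bias=+0
  edge (2, 14)→(6, 20): d=(4,6) right/bottom  bias=-1
    (1,8)@(3, 17): e=[18,8,6] → X
    (2,8)@(5, 17): e=[14,24,-6] → .
    (1,9)@(3, 19): e=[10,8,14] → X
    (2,9)@(5, 19): e=[6,24,2] → X
    (3,9)@(7, 19): e=[2,40,-10] → .
    (1,10)@(3, 21): e=[2,8,22] → X
    (2,10)@(5, 21): e=[-2,24,10] → .
  covered (4 px):
    . . . . . . .
    . . . . . . .
    . . . . . . .
    . . . . . . .
    . . . . . . .
    . . . . . . .
    . . . . . . .
    . . . . . . .
    . X . . . . .
    . X X . . . .
    . X . . . . .
T1:
  2·area = 32  (B↔C swapped to make it positive)
  edge (12, 18)→(2, 5): d=(-10,-13) top-left  bias=+0
  edge (2, 5)→(6, 7): d=(4,2) right/bottom  bias=-1
  edge (6, 7)→(12, 18): d=(6,11) right/bottom  bias=-1
    (2,3)@(5, 7): e=[19,2,11] → X
    (3,3)@(7, 7): e=[45,-2,-11] → .
    (2,4)@(5, 9): e=[-1,10,23] → .
    (3,4)@(7, 9): e=[25,6,1] → X
    (4,4)@(9, 9): e=[51,2,-21] → .
    (3,5)@(7, 11): e=[5,14,13] → X
    (4,5)@(9, 11): e=[31,10,-9] → .
    (3,6)@(7, 13): e=[-15,22,25] → .
    (4,6)@(9, 13): e=[11,18,3] → X
    (5,6)@(11, 13): e=[37,14,-19] → .
    (4,7)@(9, 15): e=[-9,26,15] → .
  covered (4 px):
    . . . . . . .
    . . . . . . .
    . . . . . . .
    . . X . . . .
    . . . X . . .
    . . . X . . .
    . . . . X . .
    . . . . . . .
    . . . . . . .
    . . . . . . .
    . . . . . . .
T2:
  2·area = 110
  edge (8, 0)→(13, 10): d=(5,10) right/bottom  bias=-1
  edge (13, 10)→(0, 6): d=(-13,-4) top-left  bias=+0
  edge (0, 6)→(8, 0): d=(8,-6) top-left  bias=+0
    (3,0)@(7, 1): e=[15,93,2] → X
    (4,0)@(9, 1): e=[-5,101,14] → .
    (2,1)@(5, 3): e=[45,59,6] → X
    (4,1)@(9, 3): e=[5,75,30] → X
    (5,1)@(11, 3): e=[-15,83,42] → .
    (1,2)@(3, 5): e=[75,25,10] → X
    (5,2)@(11, 5): e=[-5,57,58] → .
    (1,3)@(3, 7): e=[85,-1,26] → .
    (2,3)@(5, 7): e=[65,7,38] → X
    (5,3)@(11, 7): e=[5,31,74] → X
    (6,3)@(13, 7): e=[-15,39,86] → .
    (2,4)@(5, 9): e=[75,-19,54] → .
  covered (13 px):
    . . . X . . .
    . . X X X . .
    . X X X X . .
    . . X X X X .
    . . . . . X .
    . . . . . . .
    . . . . . . .
    . . . . . . .
    . . . . . . .
    . . . . . . .
    . . . . . . .
T3:
  2·area = 36  (B↔C swapped to make it positive)
  edge (6, 6)→(12, 12): d=(6,6) right/bottom  bias=-1
  edge (12, 12)→(6, 12): d=(-6,0) right/bottom  bias=-1
  edge (6, 12)→(6, 6): d=(0,-6) top-left  bias=+0
    (0,0)@(1, 1): e=[0,66,-30] → .  [on edge]
    (1,1)@(3, 3): e=[0,54,-18] → .  [on edge]
    (2,2)@(5, 5): e=[0,42,-6] → .  [on edge]
    (3,3)@(7, 7): e=[0,30,6] → .  [on edge]
    (3,4)@(7, 9): e=[12,18,6] → X
    (4,4)@(9, 9): e=[0,18,18] → .  [on edge]
    (3,5)@(7, 11): e=[24,6,6] → X
    (4,5)@(9, 11): e=[12,6,18] → X
    (5,5)@(11, 11): e=[0,6,30] → .  [on edge]
    (3,6)@(7, 13): e=[36,-6,6] → .
    (4,6)@(9, 13): e=[24,-6,18] → .
    (6,6)@(13, 13): e=[0,-6,42] → .  [on edge]
  covered (3 px):
    . . . . . . .
    . . . . . . .
    . . . . . . .
    . . . . . . .
    . . . X . . .
    . . . X X . .
    . . . . . . .
    . . . . . . .
    . . . . . . .
    . . . . . . .
    . . . . . . .
T4:
  2·area = 54  (B↔C swapped to make it positive)
  edge (0, 4)→(3, 1): d=(3,-3) top-left  bias=+0
  edge (3, 1)→(10, 12): d=(7,11) right/bottom  bias=-1
  edge (10, 12)→(0, 4): d=(-10,-8) top-left  bias=+0
    (1,0)@(3, 1): e=[0,0,54] → .  [on edge]
    (0,1)@(1, 3): e=[0,36,18] → X  [on edge]
    (1,1)@(3, 3): e=[6,14,34] → X
    (2,1)@(5, 3): e=[12,-8,50] → .
    (0,2)@(1, 5): e=[6,50,-2] → .
    (1,2)@(3, 5): e=[12,28,14] → X
    (2,2)@(5, 5): e=[18,6,30] → X
    (3,2)@(7, 5): e=[24,-16,46] → .
    (1,3)@(3, 7): e=[18,42,-6] → .
    (2,3)@(5, 7): e=[24,20,10] → X
    (3,3)@(7, 7): e=[30,-2,26] → .
    (2,4)@(5, 9): e=[30,34,-10] → .
  covered (7 px):
    . . . . . . .
    X X . . . . .
    . X X . . . .
    . . X . . . .
    . . . X . . .
    . . . . X . .
    . . . . . . .
    . . . . . . .
    . . . . . . .
    . . . . . . .
    . . . . . . .

Answer: 31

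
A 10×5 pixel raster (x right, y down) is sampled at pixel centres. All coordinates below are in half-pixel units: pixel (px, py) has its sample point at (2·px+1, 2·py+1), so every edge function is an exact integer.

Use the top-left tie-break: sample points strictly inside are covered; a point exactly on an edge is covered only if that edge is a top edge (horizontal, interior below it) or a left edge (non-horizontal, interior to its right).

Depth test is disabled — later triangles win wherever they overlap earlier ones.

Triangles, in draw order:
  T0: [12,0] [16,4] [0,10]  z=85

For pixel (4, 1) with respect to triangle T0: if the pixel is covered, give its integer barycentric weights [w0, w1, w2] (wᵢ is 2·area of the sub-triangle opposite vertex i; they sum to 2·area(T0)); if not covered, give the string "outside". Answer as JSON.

T0:
  2·area = 88
  edge (12, 0)→(16, 4): d=(4,4) right/bottom  bias=-1
  edge (16, 4)→(0, 10): d=(-16,6) right/bottom  bias=-1
  edge (0, 10)→(12, 0): d=(12,-10) top-left  bias=+0
    (5,0)@(11, 1): e=[8,78,2] → X
    (6,0)@(13, 1): e=[0,66,22] → .  [on edge]
    (4,1)@(9, 3): e=[24,58,6] → X
    (6,1)@(13, 3): e=[8,34,46] → X
    (7,1)@(15, 3): e=[0,22,66] → .  [on edge]
    (3,2)@(7, 5): e=[40,38,10] → X
    (7,2)@(15, 5): e=[8,-10,90] → .
    (8,2)@(17, 5): e=[0,-22,110] → .  [on edge]
    (2,3)@(5, 7): e=[56,18,14] → X
    (4,3)@(9, 7): e=[40,-6,54] → .
    (5,3)@(11, 7): e=[32,-18,74] → .
    (6,3)@(13, 7): e=[24,-30,94] → .
    (9,3)@(19, 7): e=[0,-66,154] → .  [on edge]
  covered (10 px):
    . . . . . X . . . .
    . . . . X X X . . .
    . . . X X X X . . .
    . . X X . . . . . .
    . . . . . . . . . .

Answer: [58,6,24]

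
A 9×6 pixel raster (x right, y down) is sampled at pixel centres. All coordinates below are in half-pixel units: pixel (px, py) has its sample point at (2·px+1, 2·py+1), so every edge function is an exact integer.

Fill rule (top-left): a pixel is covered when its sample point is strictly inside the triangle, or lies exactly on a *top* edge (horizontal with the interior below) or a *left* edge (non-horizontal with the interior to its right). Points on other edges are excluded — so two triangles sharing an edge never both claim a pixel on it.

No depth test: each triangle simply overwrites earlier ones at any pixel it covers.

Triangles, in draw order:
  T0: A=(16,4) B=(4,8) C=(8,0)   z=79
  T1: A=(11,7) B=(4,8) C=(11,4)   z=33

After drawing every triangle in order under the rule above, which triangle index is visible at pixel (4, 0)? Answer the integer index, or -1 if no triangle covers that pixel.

T0:
  2·area = 80
  edge (16, 4)→(4, 8): d=(-12,4) right/bottom  bias=-1
  edge (4, 8)→(8, 0): d=(4,-8) top-left  bias=+0
  edge (8, 0)→(16, 4): d=(8,4) right/bottom  bias=-1
    (4,0)@(9, 1): e=[64,12,4] → X
    (5,0)@(11, 1): e=[56,28,-4] → .
    (3,1)@(7, 3): e=[48,4,28] → X
    (5,1)@(11, 3): e=[32,36,12] → X
    (6,1)@(13, 3): e=[24,52,4] → X
    (7,1)@(15, 3): e=[16,68,-4] → .
    (3,2)@(7, 5): e=[24,12,44] → X
    (6,2)@(13, 5): e=[0,60,20] → .  [on edge]
    (2,3)@(5, 7): e=[8,4,68] → X
    (3,3)@(7, 7): e=[0,20,60] → .  [on edge]
    (4,3)@(9, 7): e=[-8,36,52] → .
    (5,3)@(11, 7): e=[-16,52,44] → .
    (0,4)@(1, 9): e=[0,-20,100] → .  [on edge]
  covered (9 px):
    . . . . X . . . .
    . . . X X X X . .
    . . . X X X . . .
    . . X . . . . . .
    . . . . . . . . .
    . . . . . . . . .
T1:
  2·area = 21
  edge (11, 7)→(4, 8): d=(-7,1) right/bottom  bias=-1
  edge (4, 8)→(11, 4): d=(7,-4) top-left  bias=+0
  edge (11, 4)→(11, 7): d=(0,3) right/bottom  bias=-1
    (5,0)@(11, 1): e=[42,-21,0] → .  [on edge]
    (5,1)@(11, 3): e=[28,-7,0] → .  [on edge]
    (5,2)@(11, 5): e=[14,7,0] → .  [on edge]
    (3,3)@(7, 7): e=[4,5,12] → X
    (4,3)@(9, 7): e=[2,13,6] → X
    (5,3)@(11, 7): e=[0,21,0] → .  [on edge]
    (3,4)@(7, 9): e=[-10,19,12] → .
    (4,4)@(9, 9): e=[-12,27,6] → .
    (5,4)@(11, 9): e=[-14,35,0] → .  [on edge]
    (5,5)@(11, 11): e=[-28,49,0] → .  [on edge]
  covered (2 px):
    . . . . . . . . .
    . . . . . . . . .
    . . . . . . . . .
    . . . X X . . . .
    . . . . . . . . .
    . . . . . . . . .

Z-buffer (winner per pixel, '.' = empty):
  . . . . 0 . . . .
  . . . 0 0 0 0 . .
  . . . 0 0 0 . . .
  . . 0 1 1 . . . .
  . . . . . . . . .
  . . . . . . . . .

Result: 0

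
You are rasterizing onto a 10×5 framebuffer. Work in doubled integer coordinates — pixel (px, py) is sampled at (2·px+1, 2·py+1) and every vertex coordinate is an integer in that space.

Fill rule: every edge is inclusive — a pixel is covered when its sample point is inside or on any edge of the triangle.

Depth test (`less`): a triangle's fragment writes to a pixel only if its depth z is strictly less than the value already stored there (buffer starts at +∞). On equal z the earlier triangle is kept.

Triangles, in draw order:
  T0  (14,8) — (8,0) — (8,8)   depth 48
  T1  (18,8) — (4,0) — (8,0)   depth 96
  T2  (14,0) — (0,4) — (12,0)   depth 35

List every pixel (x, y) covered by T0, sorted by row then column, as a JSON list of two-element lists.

T0:
  2·area = 48  (B↔C swapped to make it positive)
  edge (14, 8)→(8, 8): d=(-6,0) inclusive
  edge (8, 8)→(8, 0): d=(0,-8) inclusive
  edge (8, 0)→(14, 8): d=(6,8) inclusive
    (4,1)@(9, 3): e=[30,8,10] → X
    (5,1)@(11, 3): e=[30,24,-6] → .
    (4,2)@(9, 5): e=[18,8,22] → X
    (5,2)@(11, 5): e=[18,24,6] → X
    (6,2)@(13, 5): e=[18,40,-10] → .
    (4,3)@(9, 7): e=[6,8,34] → X
    (6,3)@(13, 7): e=[6,40,2] → X
    (7,3)@(15, 7): e=[6,56,-14] → .
    (4,4)@(9, 9): e=[-6,8,46] → .
    (5,4)@(11, 9): e=[-6,24,30] → .
    (6,4)@(13, 9): e=[-6,40,14] → .
  covered (6 px):
    . . . . . . . . . .
    . . . . X . . . . .
    . . . . X X . . . .
    . . . . X X X . . .
    . . . . . . . . . .
T1:
  2·area = 32
  edge (18, 8)→(4, 0): d=(-14,-8) inclusive
  edge (4, 0)→(8, 0): d=(4,0) inclusive
  edge (8, 0)→(18, 8): d=(10,8) inclusive
    (3,0)@(7, 1): e=[10,4,18] → X
    (4,0)@(9, 1): e=[26,4,2] → X
    (5,0)@(11, 1): e=[42,4,-14] → .
    (3,1)@(7, 3): e=[-18,12,38] → .
    (4,1)@(9, 3): e=[-2,12,22] → .
    (5,1)@(11, 3): e=[14,12,6] → X
    (6,1)@(13, 3): e=[30,12,-10] → .
    (5,2)@(11, 5): e=[-14,20,26] → .
    (6,2)@(13, 5): e=[2,20,10] → X
    (7,2)@(15, 5): e=[18,20,-6] → .
    (6,3)@(13, 7): e=[-26,28,30] → .
  covered (4 px):
    . . . X X . . . . .
    . . . . . X . . . .
    . . . . . . X . . .
    . . . . . . . . . .
    . . . . . . . . . .
T2:
  2·area = 8
  edge (14, 0)→(0, 4): d=(-14,4) inclusive
  edge (0, 4)→(12, 0): d=(12,-4) inclusive
  edge (12, 0)→(14, 0): d=(2,0) inclusive
    (4,0)@(9, 1): e=[6,0,2] → X  [on edge]
    (5,0)@(11, 1): e=[-2,8,2] → .
    (1,1)@(3, 3): e=[2,0,6] → X  [on edge]
    (2,1)@(5, 3): e=[-6,8,6] → .
    (4,1)@(9, 3): e=[-22,24,6] → .
    (1,2)@(3, 5): e=[-26,24,10] → .
  covered (2 px):
    . . . . X . . . . .
    . X . . . . . . . .
    . . . . . . . . . .
    . . . . . . . . . .
    . . . . . . . . . .

Final: [[4,1],[4,2],[5,2],[4,3],[5,3],[6,3]]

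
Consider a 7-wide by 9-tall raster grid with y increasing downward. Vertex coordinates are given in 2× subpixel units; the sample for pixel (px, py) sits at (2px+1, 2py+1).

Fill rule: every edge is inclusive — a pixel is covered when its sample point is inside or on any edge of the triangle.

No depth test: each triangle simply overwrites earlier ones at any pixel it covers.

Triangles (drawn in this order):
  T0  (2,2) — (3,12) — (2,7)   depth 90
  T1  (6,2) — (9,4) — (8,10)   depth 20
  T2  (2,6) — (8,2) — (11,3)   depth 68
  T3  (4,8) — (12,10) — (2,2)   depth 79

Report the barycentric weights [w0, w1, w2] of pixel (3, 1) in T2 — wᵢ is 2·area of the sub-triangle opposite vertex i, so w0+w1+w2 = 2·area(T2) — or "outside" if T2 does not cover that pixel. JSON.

T0:
  2·area = 5
  edge (2, 2)→(3, 12): d=(1,10) inclusive
  edge (3, 12)→(2, 7): d=(-1,-5) inclusive
  edge (2, 7)→(2, 2): d=(0,-5) inclusive
  covered (0 px):
    . . . . . . .
    . . . . . . .
    . . . . . . .
    . . . . . . .
    . . . . . . .
    . . . . . . .
    . . . . . . .
    . . . . . . .
    . . . . . . .
T1:
  2·area = 20
  edge (6, 2)→(9, 4): d=(3,2) inclusive
  edge (9, 4)→(8, 10): d=(-1,6) inclusive
  edge (8, 10)→(6, 2): d=(-2,-8) inclusive
    (3,1)@(7, 3): e=[1,13,6] → X
    (4,1)@(9, 3): e=[-3,1,22] → .
    (3,2)@(7, 5): e=[7,11,2] → X
    (4,2)@(9, 5): e=[3,-1,18] → .
    (3,3)@(7, 7): e=[13,9,-2] → .
  covered (2 px):
    . . . . . . .
    . . . X . . .
    . . . X . . .
    . . . . . . .
    . . . . . . .
    . . . . . . .
    . . . . . . .
    . . . . . . .
    . . . . . . .
T2:
  2·area = 18
  edge (2, 6)→(8, 2): d=(6,-4) inclusive
  edge (8, 2)→(11, 3): d=(3,1) inclusive
  edge (11, 3)→(2, 6): d=(-9,3) inclusive
    (2,0)@(5, 1): e=[-18,0,36] → .  [on edge]
    (3,1)@(7, 3): e=[2,4,12] → X
    (4,1)@(9, 3): e=[10,2,6] → X
    (5,1)@(11, 3): e=[18,0,0] → X  [on edge]
    (6,1)@(13, 3): e=[26,-2,-6] → .
    (2,2)@(5, 5): e=[6,12,0] → X  [on edge]
    (3,2)@(7, 5): e=[14,10,-6] → .
    (4,2)@(9, 5): e=[22,8,-12] → .
    (5,2)@(11, 5): e=[30,6,-18] → .
    (2,3)@(5, 7): e=[18,18,-18] → .
  covered (4 px):
    . . . . . . .
    . . . X X X .
    . . X . . . .
    . . . . . . .
    . . . . . . .
    . . . . . . .
    . . . . . . .
    . . . . . . .
    . . . . . . .
T3:
  2·area = 44  (B↔C swapped to make it positive)
  edge (4, 8)→(2, 2): d=(-2,-6) inclusive
  edge (2, 2)→(12, 10): d=(10,8) inclusive
  edge (12, 10)→(4, 8): d=(-8,-2) inclusive
    (1,1)@(3, 3): e=[4,2,38] → X
    (2,1)@(5, 3): e=[16,-14,42] → .
    (1,2)@(3, 5): e=[0,22,22] → X  [on edge]
    (2,2)@(5, 5): e=[12,6,26] → X
    (3,2)@(7, 5): e=[24,-10,30] → .
    (1,3)@(3, 7): e=[-4,42,6] → .
    (2,3)@(5, 7): e=[8,26,10] → X
    (3,3)@(7, 7): e=[20,10,14] → X
    (4,3)@(9, 7): e=[32,-6,18] → .
    (2,4)@(5, 9): e=[4,46,-6] → .
    (3,4)@(7, 9): e=[16,30,-2] → .
    (4,4)@(9, 9): e=[28,14,2] → X
    (2,5)@(5, 11): e=[0,66,-22] → .  [on edge]
    (3,8)@(7, 17): e=[0,110,-66] → .  [on edge]
  covered (6 px):
    . . . . . . .
    . X . . . . .
    . X X . . . .
    . . X X . . .
    . . . . X . .
    . . . . . . .
    . . . . . . .
    . . . . . . .
    . . . . . . .

Final: [4,12,2]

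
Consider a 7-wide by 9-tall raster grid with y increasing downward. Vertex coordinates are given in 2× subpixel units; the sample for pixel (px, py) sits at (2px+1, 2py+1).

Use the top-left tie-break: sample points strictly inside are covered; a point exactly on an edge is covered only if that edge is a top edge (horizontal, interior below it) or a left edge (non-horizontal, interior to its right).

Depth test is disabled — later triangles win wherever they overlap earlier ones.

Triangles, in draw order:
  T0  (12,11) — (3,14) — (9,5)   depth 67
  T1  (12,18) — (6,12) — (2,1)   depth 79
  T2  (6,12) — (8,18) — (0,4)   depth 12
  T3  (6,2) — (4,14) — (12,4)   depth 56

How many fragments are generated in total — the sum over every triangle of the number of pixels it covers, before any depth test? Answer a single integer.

T0:
  2·area = 63
  edge (12, 11)→(3, 14): d=(-9,3) right/bottom  bias=-1
  edge (3, 14)→(9, 5): d=(6,-9) top-left  bias=+0
  edge (9, 5)→(12, 11): d=(3,6) right/bottom  bias=-1
    (3,0)@(7, 1): e=[105,-42,0] → ·  [on edge]
    (4,2)@(9, 5): e=[63,0,0] → ·  [on edge]
    (4,3)@(9, 7): e=[45,12,6] → █
    (5,3)@(11, 7): e=[39,30,-6] → ·
    (3,4)@(7, 9): e=[33,6,24] → █
    (5,4)@(11, 9): e=[21,42,0] → ·  [on edge]
    (2,5)@(5, 11): e=[21,0,42] → █  [on edge]
    (5,5)@(11, 11): e=[3,54,6] → █
    (6,5)@(13, 11): e=[-3,72,-6] → ·
    (2,6)@(5, 13): e=[3,12,48] → █
    (3,6)@(7, 13): e=[-3,30,36] → ·
    (4,6)@(9, 13): e=[-9,48,24] → ·
    (6,6)@(13, 13): e=[-21,84,0] → ·  [on edge]
    (0,8)@(1, 17): e=[-21,0,84] → ·  [on edge]
  covered (8 px):
    · · · · · · ·
    · · · · · · ·
    · · · · · · ·
    · · · · █ · ·
    · · · █ █ · ·
    · · █ █ █ █ ·
    · · █ · · · ·
    · · · · · · ·
    · · · · · · ·
T1:
  2·area = 42
  edge (12, 18)→(6, 12): d=(-6,-6) top-left  bias=+0
  edge (6, 12)→(2, 1): d=(-4,-11) top-left  bias=+0
  edge (2, 1)→(12, 18): d=(10,17) right/bottom  bias=-1
    (1,1)@(3, 3): e=[36,3,3] → █
    (2,1)@(5, 3): e=[48,25,-31] → ·
    (1,2)@(3, 5): e=[24,-5,23] → ·
    (0,3)@(1, 7): e=[0,-35,77] → ·  [on edge]
    (2,3)@(5, 7): e=[24,9,9] → █
    (3,3)@(7, 7): e=[36,31,-25] → ·
    (1,4)@(3, 9): e=[0,-21,63] → ·  [on edge]
    (2,4)@(5, 9): e=[12,1,29] → █
    (3,4)@(7, 9): e=[24,23,-5] → ·
    (2,5)@(5, 11): e=[0,-7,49] → ·  [on edge]
    (3,5)@(7, 11): e=[12,15,15] → █
    (4,5)@(9, 11): e=[24,37,-19] → ·
    (3,6)@(7, 13): e=[0,7,35] → █  [on edge]
    (4,7)@(9, 15): e=[0,21,21] → █  [on edge]
    (5,8)@(11, 17): e=[0,35,7] → █  [on edge]
  covered (8 px):
    · · · · · · ·
    · █ · · · · ·
    · · · · · · ·
    · · █ · · · ·
    · · █ · · · ·
    · · · █ · · ·
    · · · █ █ · ·
    · · · · █ · ·
    · · · · · █ ·
T2:
  2·area = 20
  edge (6, 12)→(8, 18): d=(2,6) right/bottom  bias=-1
  edge (8, 18)→(0, 4): d=(-8,-14) top-left  bias=+0
  edge (0, 4)→(6, 12): d=(6,8) right/bottom  bias=-1
    (1,1)@(3, 3): e=[0,50,-30] → ·  [on edge]
    (1,4)@(3, 9): e=[12,2,6] → █
    (2,4)@(5, 9): e=[0,30,-10] → ·  [on edge]
    (1,5)@(3, 11): e=[16,-14,18] → ·
    (2,5)@(5, 11): e=[4,14,2] → █
    (3,5)@(7, 11): e=[-8,42,-14] → ·
    (2,6)@(5, 13): e=[8,-2,14] → ·
    (3,7)@(7, 15): e=[0,10,10] → ·  [on edge]
  covered (2 px):
    · · · · · · ·
    · · · · · · ·
    · · · · · · ·
    · · · · · · ·
    · █ · · · · ·
    · · █ · · · ·
    · · · · · · ·
    · · · · · · ·
    · · · · · · ·
T3:
  2·area = 76  (B↔C swapped to make it positive)
  edge (6, 2)→(12, 4): d=(6,2) right/bottom  bias=-1
  edge (12, 4)→(4, 14): d=(-8,10) right/bottom  bias=-1
  edge (4, 14)→(6, 2): d=(2,-12) top-left  bias=+0
    (1,0)@(3, 1): e=[0,114,-38] → ·  [on edge]
    (3,1)@(7, 3): e=[4,58,14] → █
    (4,1)@(9, 3): e=[0,38,38] → ·  [on edge]
    (3,2)@(7, 5): e=[16,42,18] → █
    (4,2)@(9, 5): e=[12,22,42] → █
    (5,2)@(11, 5): e=[8,2,66] → █
    (6,2)@(13, 5): e=[4,-18,90] → ·
    (3,3)@(7, 7): e=[28,26,22] → █
    (5,3)@(11, 7): e=[20,-14,70] → ·
    (2,4)@(5, 9): e=[44,30,2] → █
    (4,4)@(9, 9): e=[36,-10,50] → ·
    (2,5)@(5, 11): e=[56,14,6] → █
  covered (9 px):
    · · · · · · ·
    · · · █ · · ·
    · · · █ █ █ ·
    · · · █ █ · ·
    · · █ █ · · ·
    · · █ · · · ·
    · · · · · · ·
    · · · · · · ·
    · · · · · · ·

Result: 27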